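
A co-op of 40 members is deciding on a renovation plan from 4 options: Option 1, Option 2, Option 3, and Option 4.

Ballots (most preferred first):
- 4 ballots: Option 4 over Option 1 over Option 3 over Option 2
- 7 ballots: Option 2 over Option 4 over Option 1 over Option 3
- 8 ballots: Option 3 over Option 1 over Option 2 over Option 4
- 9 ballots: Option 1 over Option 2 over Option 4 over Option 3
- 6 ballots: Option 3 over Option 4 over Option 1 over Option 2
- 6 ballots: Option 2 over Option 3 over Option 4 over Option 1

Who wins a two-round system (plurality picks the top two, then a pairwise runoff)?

Round 1 first-place votes: Option 1 9, Option 2 13, Option 3 14, Option 4 4. Option 3 and Option 2 advance.
Runoff: Option 3 is ranked above Option 2 on 18 ballots, Option 2 above Option 3 on 22.

Option 2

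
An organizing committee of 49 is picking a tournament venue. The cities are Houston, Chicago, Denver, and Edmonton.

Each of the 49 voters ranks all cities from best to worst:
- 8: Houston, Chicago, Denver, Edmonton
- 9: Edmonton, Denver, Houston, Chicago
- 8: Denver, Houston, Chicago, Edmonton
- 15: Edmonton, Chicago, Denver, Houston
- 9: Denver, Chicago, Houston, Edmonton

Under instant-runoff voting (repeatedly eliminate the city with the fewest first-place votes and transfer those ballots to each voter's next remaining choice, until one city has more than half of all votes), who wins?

Denver

Round 1: Houston 8, Chicago 0, Denver 17, Edmonton 24. Chicago eliminated.
Round 2: Houston 8, Denver 17, Edmonton 24. Houston eliminated.
Round 3: Denver 25, Edmonton 24. Denver has a majority (≥25).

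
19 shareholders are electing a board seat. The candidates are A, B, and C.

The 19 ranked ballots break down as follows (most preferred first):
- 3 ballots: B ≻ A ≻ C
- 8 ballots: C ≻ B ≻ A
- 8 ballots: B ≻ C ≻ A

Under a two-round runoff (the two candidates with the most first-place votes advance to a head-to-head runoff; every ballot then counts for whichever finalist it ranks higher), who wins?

Round 1 first-place votes: A 0, B 11, C 8. B and C advance.
Runoff: B is ranked above C on 11 ballots, C above B on 8.

B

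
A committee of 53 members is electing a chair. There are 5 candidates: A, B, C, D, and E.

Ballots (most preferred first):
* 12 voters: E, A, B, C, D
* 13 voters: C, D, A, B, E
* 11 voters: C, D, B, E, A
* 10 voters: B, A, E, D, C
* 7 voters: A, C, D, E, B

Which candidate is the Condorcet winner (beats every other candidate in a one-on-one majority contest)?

A

A vs B: 32–21
A vs C: 29–24
A vs D: 29–24
A vs E: 30–23
A beats every other candidate.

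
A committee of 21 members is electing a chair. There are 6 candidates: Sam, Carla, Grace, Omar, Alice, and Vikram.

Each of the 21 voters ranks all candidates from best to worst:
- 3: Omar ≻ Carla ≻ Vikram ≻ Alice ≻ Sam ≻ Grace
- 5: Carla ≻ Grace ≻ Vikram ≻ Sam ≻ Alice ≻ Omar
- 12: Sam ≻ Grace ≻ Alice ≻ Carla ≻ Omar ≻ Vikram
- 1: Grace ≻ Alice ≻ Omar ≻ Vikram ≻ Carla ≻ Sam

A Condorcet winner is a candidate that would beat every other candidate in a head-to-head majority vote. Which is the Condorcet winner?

Sam

Sam vs Carla: 12–9
Sam vs Grace: 15–6
Sam vs Omar: 17–4
Sam vs Alice: 17–4
Sam vs Vikram: 12–9
Sam beats every other candidate.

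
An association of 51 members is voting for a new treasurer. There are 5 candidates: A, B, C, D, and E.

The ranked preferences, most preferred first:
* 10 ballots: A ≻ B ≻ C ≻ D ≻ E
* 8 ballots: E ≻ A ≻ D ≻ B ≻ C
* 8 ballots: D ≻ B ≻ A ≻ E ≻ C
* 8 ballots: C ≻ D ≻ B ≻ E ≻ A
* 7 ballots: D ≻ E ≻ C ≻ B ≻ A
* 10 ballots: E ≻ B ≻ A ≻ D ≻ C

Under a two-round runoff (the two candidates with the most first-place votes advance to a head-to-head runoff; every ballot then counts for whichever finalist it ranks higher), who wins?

D

Round 1 first-place votes: A 10, B 0, C 8, D 15, E 18. E and D advance.
Runoff: E is ranked above D on 18 ballots, D above E on 33.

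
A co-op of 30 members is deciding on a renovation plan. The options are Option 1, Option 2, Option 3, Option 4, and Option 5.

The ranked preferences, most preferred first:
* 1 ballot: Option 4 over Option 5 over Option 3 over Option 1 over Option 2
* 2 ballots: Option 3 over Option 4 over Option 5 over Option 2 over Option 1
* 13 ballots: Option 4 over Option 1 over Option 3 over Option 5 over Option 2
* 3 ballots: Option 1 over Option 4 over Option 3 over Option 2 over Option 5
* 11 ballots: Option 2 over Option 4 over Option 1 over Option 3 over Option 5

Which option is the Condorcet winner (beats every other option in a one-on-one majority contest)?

Option 4 vs Option 1: 27–3
Option 4 vs Option 2: 19–11
Option 4 vs Option 3: 28–2
Option 4 vs Option 5: 30–0
Option 4 beats every other option.

Option 4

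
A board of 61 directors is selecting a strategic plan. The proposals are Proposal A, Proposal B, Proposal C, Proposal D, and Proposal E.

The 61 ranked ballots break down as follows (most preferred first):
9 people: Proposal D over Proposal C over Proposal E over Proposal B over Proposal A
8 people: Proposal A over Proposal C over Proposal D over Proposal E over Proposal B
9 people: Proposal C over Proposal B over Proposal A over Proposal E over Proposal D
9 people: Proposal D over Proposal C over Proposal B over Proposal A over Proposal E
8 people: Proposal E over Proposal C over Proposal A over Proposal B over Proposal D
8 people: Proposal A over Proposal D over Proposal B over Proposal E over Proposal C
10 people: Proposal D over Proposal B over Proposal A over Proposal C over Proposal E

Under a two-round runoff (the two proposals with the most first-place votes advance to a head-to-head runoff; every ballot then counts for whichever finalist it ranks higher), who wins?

Round 1 first-place votes: Proposal A 16, Proposal B 0, Proposal C 9, Proposal D 28, Proposal E 8. Proposal D and Proposal A advance.
Runoff: Proposal D is ranked above Proposal A on 28 ballots, Proposal A above Proposal D on 33.

Proposal A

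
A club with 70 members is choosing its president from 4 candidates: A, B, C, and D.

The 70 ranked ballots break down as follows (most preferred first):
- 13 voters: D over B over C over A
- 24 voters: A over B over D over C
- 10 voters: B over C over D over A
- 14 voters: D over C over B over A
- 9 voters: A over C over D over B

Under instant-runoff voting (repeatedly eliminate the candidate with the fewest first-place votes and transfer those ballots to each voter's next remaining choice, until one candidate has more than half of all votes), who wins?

Round 1: A 33, B 10, C 0, D 27. C eliminated.
Round 2: A 33, B 10, D 27. B eliminated.
Round 3: A 33, D 37. D has a majority (≥36).

D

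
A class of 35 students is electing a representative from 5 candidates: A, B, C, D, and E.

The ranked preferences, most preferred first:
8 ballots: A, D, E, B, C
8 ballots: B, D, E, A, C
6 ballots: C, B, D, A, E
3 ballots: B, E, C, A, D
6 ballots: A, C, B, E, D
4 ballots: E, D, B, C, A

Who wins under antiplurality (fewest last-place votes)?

Last-place votes: A 4, B 0, C 16, D 9, E 6.

B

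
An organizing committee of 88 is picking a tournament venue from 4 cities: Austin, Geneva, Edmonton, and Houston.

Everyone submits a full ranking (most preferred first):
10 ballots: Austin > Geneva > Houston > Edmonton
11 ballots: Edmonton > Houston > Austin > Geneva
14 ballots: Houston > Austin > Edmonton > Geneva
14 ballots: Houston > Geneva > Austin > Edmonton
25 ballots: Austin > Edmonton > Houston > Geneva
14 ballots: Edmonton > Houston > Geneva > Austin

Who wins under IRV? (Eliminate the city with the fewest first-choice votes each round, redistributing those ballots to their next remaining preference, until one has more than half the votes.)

Round 1: Austin 35, Geneva 0, Edmonton 25, Houston 28. Geneva eliminated.
Round 2: Austin 35, Edmonton 25, Houston 28. Edmonton eliminated.
Round 3: Austin 35, Houston 53. Houston has a majority (≥45).

Houston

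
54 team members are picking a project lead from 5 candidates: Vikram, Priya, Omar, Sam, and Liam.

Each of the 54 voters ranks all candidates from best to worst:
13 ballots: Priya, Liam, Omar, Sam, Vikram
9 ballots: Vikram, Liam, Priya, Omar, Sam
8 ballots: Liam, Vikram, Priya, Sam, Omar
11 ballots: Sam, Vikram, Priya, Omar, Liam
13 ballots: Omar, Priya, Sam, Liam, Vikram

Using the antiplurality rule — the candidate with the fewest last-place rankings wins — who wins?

Last-place votes: Vikram 26, Priya 0, Omar 8, Sam 9, Liam 11.

Priya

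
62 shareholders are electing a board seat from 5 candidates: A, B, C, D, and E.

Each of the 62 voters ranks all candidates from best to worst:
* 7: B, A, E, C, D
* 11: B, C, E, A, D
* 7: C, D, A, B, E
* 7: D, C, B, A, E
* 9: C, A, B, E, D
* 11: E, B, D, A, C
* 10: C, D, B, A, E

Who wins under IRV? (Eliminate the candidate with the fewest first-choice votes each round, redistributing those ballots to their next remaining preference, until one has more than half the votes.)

C

Round 1: A 0, B 18, C 26, D 7, E 11. A eliminated.
Round 2: B 18, C 26, D 7, E 11. D eliminated.
Round 3: B 18, C 33, E 11. C has a majority (≥32).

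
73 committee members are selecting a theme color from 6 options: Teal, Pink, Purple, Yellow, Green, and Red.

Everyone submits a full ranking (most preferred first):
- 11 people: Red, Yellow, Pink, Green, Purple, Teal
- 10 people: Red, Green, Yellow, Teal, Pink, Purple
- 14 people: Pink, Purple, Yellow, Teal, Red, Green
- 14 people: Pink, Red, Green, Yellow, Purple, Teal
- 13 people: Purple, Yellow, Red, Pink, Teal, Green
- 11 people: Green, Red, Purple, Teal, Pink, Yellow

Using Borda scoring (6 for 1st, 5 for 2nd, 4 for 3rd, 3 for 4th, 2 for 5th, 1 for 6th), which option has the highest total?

Red

Teal: 11×1 + 10×3 + 14×3 + 14×1 + 13×2 + 11×3 = 156
Pink: 11×4 + 10×2 + 14×6 + 14×6 + 13×3 + 11×2 = 293
Purple: 11×2 + 10×1 + 14×5 + 14×2 + 13×6 + 11×4 = 252
Yellow: 11×5 + 10×4 + 14×4 + 14×3 + 13×5 + 11×1 = 269
Green: 11×3 + 10×5 + 14×1 + 14×4 + 13×1 + 11×6 = 232
Red: 11×6 + 10×6 + 14×2 + 14×5 + 13×4 + 11×5 = 331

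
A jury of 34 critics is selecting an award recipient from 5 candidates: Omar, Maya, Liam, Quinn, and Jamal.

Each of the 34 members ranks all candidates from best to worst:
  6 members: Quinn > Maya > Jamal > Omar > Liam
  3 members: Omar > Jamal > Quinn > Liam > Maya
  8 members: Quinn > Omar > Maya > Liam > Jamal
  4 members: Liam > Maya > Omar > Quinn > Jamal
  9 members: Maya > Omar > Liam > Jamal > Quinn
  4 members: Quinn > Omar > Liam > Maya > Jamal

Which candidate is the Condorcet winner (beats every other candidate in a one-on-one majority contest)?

Quinn vs Omar: 18–16
Quinn vs Maya: 21–13
Quinn vs Liam: 21–13
Quinn vs Jamal: 22–12
Quinn beats every other candidate.

Quinn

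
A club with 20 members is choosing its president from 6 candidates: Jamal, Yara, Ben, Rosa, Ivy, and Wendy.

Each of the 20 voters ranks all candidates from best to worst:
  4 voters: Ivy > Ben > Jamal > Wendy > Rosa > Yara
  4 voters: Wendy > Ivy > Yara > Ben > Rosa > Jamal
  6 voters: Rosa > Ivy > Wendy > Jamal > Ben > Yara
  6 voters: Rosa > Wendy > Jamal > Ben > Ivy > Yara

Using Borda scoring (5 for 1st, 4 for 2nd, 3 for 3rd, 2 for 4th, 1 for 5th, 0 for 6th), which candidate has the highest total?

Wendy

Jamal: 4×3 + 4×0 + 6×2 + 6×3 = 42
Yara: 4×0 + 4×3 + 6×0 + 6×0 = 12
Ben: 4×4 + 4×2 + 6×1 + 6×2 = 42
Rosa: 4×1 + 4×1 + 6×5 + 6×5 = 68
Ivy: 4×5 + 4×4 + 6×4 + 6×1 = 66
Wendy: 4×2 + 4×5 + 6×3 + 6×4 = 70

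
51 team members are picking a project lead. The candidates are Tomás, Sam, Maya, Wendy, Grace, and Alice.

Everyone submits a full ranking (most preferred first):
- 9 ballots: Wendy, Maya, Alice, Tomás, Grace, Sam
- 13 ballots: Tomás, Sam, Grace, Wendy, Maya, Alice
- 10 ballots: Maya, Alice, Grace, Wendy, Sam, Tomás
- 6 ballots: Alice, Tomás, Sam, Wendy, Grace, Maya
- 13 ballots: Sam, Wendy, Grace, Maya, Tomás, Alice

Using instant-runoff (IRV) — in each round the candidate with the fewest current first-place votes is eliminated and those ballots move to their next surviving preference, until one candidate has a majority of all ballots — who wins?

Maya

Round 1: Tomás 13, Sam 13, Maya 10, Wendy 9, Grace 0, Alice 6. Grace eliminated.
Round 2: Tomás 13, Sam 13, Maya 10, Wendy 9, Alice 6. Alice eliminated.
Round 3: Tomás 19, Sam 13, Maya 10, Wendy 9. Wendy eliminated.
Round 4: Tomás 19, Sam 13, Maya 19. Sam eliminated.
Round 5: Tomás 19, Maya 32. Maya has a majority (≥26).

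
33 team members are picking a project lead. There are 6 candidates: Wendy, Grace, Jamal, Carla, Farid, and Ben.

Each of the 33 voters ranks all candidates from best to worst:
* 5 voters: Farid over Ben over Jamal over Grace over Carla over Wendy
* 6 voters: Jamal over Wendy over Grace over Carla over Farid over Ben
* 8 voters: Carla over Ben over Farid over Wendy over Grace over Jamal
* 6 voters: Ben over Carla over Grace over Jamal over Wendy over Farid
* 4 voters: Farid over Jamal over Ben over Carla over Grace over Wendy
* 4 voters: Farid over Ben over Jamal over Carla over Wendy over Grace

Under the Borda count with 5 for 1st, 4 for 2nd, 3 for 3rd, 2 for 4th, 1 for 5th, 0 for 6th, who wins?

Ben

Wendy: 5×0 + 6×4 + 8×2 + 6×1 + 4×0 + 4×1 = 50
Grace: 5×2 + 6×3 + 8×1 + 6×3 + 4×1 + 4×0 = 58
Jamal: 5×3 + 6×5 + 8×0 + 6×2 + 4×4 + 4×3 = 85
Carla: 5×1 + 6×2 + 8×5 + 6×4 + 4×2 + 4×2 = 97
Farid: 5×5 + 6×1 + 8×3 + 6×0 + 4×5 + 4×5 = 95
Ben: 5×4 + 6×0 + 8×4 + 6×5 + 4×3 + 4×4 = 110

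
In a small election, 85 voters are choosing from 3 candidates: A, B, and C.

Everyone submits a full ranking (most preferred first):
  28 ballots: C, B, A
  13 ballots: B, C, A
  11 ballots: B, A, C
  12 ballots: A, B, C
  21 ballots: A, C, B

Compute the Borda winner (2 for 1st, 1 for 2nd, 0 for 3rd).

A: 28×0 + 13×0 + 11×1 + 12×2 + 21×2 = 77
B: 28×1 + 13×2 + 11×2 + 12×1 + 21×0 = 88
C: 28×2 + 13×1 + 11×0 + 12×0 + 21×1 = 90

C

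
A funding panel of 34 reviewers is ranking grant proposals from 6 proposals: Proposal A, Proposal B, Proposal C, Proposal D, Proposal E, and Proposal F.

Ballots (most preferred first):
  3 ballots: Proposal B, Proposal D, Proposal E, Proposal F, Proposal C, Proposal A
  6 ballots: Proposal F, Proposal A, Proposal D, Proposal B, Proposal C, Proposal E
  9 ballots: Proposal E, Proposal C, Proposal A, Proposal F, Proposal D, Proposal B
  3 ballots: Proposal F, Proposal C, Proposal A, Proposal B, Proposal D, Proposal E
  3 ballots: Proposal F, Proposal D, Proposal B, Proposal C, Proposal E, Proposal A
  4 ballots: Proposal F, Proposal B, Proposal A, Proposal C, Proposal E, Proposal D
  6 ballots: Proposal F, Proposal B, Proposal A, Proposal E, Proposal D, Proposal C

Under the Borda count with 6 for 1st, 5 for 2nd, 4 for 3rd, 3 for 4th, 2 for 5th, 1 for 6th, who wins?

Proposal F

Proposal A: 3×1 + 6×5 + 9×4 + 3×4 + 3×1 + 4×4 + 6×4 = 124
Proposal B: 3×6 + 6×3 + 9×1 + 3×3 + 3×4 + 4×5 + 6×5 = 116
Proposal C: 3×2 + 6×2 + 9×5 + 3×5 + 3×3 + 4×3 + 6×1 = 105
Proposal D: 3×5 + 6×4 + 9×2 + 3×2 + 3×5 + 4×1 + 6×2 = 94
Proposal E: 3×4 + 6×1 + 9×6 + 3×1 + 3×2 + 4×2 + 6×3 = 107
Proposal F: 3×3 + 6×6 + 9×3 + 3×6 + 3×6 + 4×6 + 6×6 = 168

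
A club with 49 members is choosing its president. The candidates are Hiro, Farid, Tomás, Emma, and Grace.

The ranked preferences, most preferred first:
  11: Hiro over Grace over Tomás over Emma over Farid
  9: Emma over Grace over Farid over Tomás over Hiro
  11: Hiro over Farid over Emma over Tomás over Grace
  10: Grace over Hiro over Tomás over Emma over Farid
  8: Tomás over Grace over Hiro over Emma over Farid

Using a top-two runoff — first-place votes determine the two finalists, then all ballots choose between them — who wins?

Grace

Round 1 first-place votes: Hiro 22, Farid 0, Tomás 8, Emma 9, Grace 10. Hiro and Grace advance.
Runoff: Hiro is ranked above Grace on 22 ballots, Grace above Hiro on 27.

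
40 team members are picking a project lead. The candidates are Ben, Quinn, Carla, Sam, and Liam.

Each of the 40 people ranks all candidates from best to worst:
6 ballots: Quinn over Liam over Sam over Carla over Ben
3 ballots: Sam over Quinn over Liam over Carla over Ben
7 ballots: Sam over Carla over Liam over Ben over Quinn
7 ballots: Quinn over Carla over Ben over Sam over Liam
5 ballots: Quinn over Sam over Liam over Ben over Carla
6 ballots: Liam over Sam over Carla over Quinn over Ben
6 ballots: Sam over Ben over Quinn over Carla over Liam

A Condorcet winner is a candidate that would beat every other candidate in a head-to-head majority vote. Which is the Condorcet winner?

Sam

Sam vs Ben: 33–7
Sam vs Quinn: 22–18
Sam vs Carla: 33–7
Sam vs Liam: 28–12
Sam beats every other candidate.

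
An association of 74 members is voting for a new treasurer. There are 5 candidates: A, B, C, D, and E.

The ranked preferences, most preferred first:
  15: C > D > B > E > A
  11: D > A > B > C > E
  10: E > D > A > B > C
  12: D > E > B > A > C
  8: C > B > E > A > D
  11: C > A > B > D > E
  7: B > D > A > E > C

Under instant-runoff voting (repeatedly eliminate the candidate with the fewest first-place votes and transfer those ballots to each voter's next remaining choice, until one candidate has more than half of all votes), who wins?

D

Round 1: A 0, B 7, C 34, D 23, E 10. A eliminated.
Round 2: B 7, C 34, D 23, E 10. B eliminated.
Round 3: C 34, D 30, E 10. E eliminated.
Round 4: C 34, D 40. D has a majority (≥38).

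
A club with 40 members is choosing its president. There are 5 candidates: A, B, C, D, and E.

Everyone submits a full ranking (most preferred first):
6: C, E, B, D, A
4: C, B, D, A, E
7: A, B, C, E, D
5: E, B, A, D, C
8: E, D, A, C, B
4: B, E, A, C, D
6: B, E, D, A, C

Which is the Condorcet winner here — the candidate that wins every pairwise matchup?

B vs A: 25–15
B vs C: 22–18
B vs D: 32–8
B vs E: 21–19
B beats every other candidate.

B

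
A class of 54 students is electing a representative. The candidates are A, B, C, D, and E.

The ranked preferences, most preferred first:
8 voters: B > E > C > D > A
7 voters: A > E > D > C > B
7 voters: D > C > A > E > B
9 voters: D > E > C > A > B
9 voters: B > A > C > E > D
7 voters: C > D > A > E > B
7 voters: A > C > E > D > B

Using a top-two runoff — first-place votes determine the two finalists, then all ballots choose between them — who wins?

Round 1 first-place votes: A 14, B 17, C 7, D 16, E 0. B and D advance.
Runoff: B is ranked above D on 17 ballots, D above B on 37.

D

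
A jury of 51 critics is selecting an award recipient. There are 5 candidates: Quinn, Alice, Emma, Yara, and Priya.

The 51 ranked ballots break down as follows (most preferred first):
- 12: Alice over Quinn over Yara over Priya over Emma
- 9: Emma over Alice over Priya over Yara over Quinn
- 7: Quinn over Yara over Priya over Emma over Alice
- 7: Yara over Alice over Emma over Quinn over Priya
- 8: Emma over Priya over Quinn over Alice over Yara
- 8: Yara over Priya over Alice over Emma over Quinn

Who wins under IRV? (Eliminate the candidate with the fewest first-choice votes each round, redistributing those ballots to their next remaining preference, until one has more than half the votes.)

Yara

Round 1: Quinn 7, Alice 12, Emma 17, Yara 15, Priya 0. Priya eliminated.
Round 2: Quinn 7, Alice 12, Emma 17, Yara 15. Quinn eliminated.
Round 3: Alice 12, Emma 17, Yara 22. Alice eliminated.
Round 4: Emma 17, Yara 34. Yara has a majority (≥26).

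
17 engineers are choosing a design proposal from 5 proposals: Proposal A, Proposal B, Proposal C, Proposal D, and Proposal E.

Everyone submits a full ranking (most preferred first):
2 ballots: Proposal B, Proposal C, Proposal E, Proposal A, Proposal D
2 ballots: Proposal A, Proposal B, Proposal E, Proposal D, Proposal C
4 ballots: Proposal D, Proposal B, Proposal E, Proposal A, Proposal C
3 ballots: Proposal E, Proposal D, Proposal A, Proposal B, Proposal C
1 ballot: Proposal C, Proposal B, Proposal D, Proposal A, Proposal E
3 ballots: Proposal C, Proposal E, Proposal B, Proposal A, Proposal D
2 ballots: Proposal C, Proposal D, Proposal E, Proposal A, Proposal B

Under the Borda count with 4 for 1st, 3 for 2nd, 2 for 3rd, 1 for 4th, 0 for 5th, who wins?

Proposal E

Proposal A: 2×1 + 2×4 + 4×1 + 3×2 + 1×1 + 3×1 + 2×1 = 26
Proposal B: 2×4 + 2×3 + 4×3 + 3×1 + 1×3 + 3×2 + 2×0 = 38
Proposal C: 2×3 + 2×0 + 4×0 + 3×0 + 1×4 + 3×4 + 2×4 = 30
Proposal D: 2×0 + 2×1 + 4×4 + 3×3 + 1×2 + 3×0 + 2×3 = 35
Proposal E: 2×2 + 2×2 + 4×2 + 3×4 + 1×0 + 3×3 + 2×2 = 41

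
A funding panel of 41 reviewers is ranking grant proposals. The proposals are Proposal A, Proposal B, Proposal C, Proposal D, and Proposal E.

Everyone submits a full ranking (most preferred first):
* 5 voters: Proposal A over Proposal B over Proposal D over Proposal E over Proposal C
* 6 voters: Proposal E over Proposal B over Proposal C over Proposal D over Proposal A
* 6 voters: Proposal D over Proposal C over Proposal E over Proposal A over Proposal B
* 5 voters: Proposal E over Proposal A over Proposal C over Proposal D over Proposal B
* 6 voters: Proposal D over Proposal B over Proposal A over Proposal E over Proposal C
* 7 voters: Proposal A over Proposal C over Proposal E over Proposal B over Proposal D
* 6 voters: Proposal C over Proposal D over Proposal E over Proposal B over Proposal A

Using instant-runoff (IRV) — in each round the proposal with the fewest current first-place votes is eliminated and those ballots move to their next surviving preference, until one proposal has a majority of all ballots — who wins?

Proposal D

Round 1: Proposal A 12, Proposal B 0, Proposal C 6, Proposal D 12, Proposal E 11. Proposal B eliminated.
Round 2: Proposal A 12, Proposal C 6, Proposal D 12, Proposal E 11. Proposal C eliminated.
Round 3: Proposal A 12, Proposal D 18, Proposal E 11. Proposal E eliminated.
Round 4: Proposal A 17, Proposal D 24. Proposal D has a majority (≥21).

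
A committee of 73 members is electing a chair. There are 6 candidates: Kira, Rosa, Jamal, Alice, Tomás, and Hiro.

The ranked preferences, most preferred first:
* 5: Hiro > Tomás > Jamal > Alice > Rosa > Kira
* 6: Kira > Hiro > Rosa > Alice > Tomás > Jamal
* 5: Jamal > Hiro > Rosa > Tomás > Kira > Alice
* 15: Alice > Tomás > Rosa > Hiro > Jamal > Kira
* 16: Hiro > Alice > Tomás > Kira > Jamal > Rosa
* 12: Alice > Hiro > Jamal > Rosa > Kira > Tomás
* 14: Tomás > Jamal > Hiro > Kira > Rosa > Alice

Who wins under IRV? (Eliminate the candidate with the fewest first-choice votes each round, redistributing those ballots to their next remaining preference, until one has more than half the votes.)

Round 1: Kira 6, Rosa 0, Jamal 5, Alice 27, Tomás 14, Hiro 21. Rosa eliminated.
Round 2: Kira 6, Jamal 5, Alice 27, Tomás 14, Hiro 21. Jamal eliminated.
Round 3: Kira 6, Alice 27, Tomás 14, Hiro 26. Kira eliminated.
Round 4: Alice 27, Tomás 14, Hiro 32. Tomás eliminated.
Round 5: Alice 27, Hiro 46. Hiro has a majority (≥37).

Hiro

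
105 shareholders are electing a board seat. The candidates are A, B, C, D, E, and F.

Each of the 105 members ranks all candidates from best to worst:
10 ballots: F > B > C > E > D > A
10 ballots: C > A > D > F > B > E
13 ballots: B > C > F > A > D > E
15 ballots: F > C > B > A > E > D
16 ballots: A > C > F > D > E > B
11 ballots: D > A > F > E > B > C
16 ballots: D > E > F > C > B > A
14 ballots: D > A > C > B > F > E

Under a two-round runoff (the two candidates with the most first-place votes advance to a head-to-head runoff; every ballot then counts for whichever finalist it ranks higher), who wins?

Round 1 first-place votes: A 16, B 13, C 10, D 41, E 0, F 25. D and F advance.
Runoff: D is ranked above F on 51 ballots, F above D on 54.

F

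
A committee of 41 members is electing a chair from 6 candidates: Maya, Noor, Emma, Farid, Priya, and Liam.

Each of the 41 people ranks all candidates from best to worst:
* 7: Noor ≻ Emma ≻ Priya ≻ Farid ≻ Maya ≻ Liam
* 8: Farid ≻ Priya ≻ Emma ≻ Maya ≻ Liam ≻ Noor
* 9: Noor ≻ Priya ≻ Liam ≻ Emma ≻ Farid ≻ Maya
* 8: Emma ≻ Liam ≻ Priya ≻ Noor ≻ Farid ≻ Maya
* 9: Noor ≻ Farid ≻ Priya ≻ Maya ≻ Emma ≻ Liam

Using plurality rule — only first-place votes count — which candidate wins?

First-place votes: Maya 0, Noor 25, Emma 8, Farid 8, Priya 0, Liam 0.

Noor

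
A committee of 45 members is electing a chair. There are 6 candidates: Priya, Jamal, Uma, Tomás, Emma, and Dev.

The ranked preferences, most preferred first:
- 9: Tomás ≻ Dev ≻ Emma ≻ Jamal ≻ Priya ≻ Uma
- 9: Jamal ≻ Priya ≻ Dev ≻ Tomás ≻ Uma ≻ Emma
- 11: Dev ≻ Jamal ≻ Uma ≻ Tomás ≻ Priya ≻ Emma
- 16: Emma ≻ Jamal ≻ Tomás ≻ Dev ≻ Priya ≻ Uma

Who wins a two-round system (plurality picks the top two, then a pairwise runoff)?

Round 1 first-place votes: Priya 0, Jamal 9, Uma 0, Tomás 9, Emma 16, Dev 11. Emma and Dev advance.
Runoff: Emma is ranked above Dev on 16 ballots, Dev above Emma on 29.

Dev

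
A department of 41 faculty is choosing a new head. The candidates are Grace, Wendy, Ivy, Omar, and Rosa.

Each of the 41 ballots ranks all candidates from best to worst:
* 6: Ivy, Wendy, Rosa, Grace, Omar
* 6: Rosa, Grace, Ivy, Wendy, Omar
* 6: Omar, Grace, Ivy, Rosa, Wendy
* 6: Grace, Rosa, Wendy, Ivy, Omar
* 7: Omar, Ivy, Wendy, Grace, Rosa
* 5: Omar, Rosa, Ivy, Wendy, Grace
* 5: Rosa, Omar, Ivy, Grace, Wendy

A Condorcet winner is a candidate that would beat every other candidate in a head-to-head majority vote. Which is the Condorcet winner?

Rosa vs Grace: 22–19
Rosa vs Wendy: 28–13
Rosa vs Ivy: 22–19
Rosa vs Omar: 23–18
Rosa beats every other candidate.

Rosa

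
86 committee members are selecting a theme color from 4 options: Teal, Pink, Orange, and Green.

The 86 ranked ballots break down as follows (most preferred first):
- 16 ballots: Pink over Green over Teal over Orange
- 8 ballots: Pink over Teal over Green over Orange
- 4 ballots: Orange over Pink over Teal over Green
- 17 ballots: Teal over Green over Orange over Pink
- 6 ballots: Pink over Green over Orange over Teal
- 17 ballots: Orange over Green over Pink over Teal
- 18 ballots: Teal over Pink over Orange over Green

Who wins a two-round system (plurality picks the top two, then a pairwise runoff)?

Round 1 first-place votes: Teal 35, Pink 30, Orange 21, Green 0. Teal and Pink advance.
Runoff: Teal is ranked above Pink on 35 ballots, Pink above Teal on 51.

Pink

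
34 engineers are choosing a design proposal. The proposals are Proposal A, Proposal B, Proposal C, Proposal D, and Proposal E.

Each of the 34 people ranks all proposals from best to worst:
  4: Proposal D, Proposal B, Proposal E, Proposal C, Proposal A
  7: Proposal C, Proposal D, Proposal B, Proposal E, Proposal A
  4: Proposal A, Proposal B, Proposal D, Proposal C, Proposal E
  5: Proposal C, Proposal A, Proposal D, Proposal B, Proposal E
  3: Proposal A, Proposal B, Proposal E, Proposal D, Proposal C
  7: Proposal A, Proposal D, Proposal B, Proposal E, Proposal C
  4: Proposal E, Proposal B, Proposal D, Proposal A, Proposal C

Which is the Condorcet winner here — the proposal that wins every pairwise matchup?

Proposal A

Proposal A vs Proposal B: 19–15
Proposal A vs Proposal C: 18–16
Proposal A vs Proposal D: 19–15
Proposal A vs Proposal E: 19–15
Proposal A beats every other proposal.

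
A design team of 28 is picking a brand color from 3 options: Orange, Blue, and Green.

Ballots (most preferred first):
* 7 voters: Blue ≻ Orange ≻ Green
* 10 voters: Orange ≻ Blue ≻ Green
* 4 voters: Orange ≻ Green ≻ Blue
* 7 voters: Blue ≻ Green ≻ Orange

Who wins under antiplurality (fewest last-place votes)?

Last-place votes: Orange 7, Blue 4, Green 17.

Blue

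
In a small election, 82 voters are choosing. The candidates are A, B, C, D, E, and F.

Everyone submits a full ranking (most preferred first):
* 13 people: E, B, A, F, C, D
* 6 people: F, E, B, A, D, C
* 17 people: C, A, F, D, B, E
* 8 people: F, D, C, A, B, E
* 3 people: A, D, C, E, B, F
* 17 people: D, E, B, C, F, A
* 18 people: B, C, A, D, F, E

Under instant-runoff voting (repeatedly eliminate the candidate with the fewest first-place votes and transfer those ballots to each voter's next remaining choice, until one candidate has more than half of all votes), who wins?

D

Round 1: A 3, B 18, C 17, D 17, E 13, F 14. A eliminated.
Round 2: B 18, C 17, D 20, E 13, F 14. E eliminated.
Round 3: B 31, C 17, D 20, F 14. F eliminated.
Round 4: B 37, C 17, D 28. C eliminated.
Round 5: B 37, D 45. D has a majority (≥42).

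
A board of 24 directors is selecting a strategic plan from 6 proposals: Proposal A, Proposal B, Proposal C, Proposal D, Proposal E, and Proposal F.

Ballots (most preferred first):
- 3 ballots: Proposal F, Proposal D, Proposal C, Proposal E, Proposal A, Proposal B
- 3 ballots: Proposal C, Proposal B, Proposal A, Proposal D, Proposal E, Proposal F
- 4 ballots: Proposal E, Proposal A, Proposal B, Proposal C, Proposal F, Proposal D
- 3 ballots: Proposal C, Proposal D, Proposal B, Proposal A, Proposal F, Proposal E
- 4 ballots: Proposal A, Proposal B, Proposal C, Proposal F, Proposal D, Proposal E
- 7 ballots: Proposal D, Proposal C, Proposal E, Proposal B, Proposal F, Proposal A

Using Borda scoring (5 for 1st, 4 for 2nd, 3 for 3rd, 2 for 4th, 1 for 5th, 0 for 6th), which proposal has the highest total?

Proposal C

Proposal A: 3×1 + 3×3 + 4×4 + 3×2 + 4×5 + 7×0 = 54
Proposal B: 3×0 + 3×4 + 4×3 + 3×3 + 4×4 + 7×2 = 63
Proposal C: 3×3 + 3×5 + 4×2 + 3×5 + 4×3 + 7×4 = 87
Proposal D: 3×4 + 3×2 + 4×0 + 3×4 + 4×1 + 7×5 = 69
Proposal E: 3×2 + 3×1 + 4×5 + 3×0 + 4×0 + 7×3 = 50
Proposal F: 3×5 + 3×0 + 4×1 + 3×1 + 4×2 + 7×1 = 37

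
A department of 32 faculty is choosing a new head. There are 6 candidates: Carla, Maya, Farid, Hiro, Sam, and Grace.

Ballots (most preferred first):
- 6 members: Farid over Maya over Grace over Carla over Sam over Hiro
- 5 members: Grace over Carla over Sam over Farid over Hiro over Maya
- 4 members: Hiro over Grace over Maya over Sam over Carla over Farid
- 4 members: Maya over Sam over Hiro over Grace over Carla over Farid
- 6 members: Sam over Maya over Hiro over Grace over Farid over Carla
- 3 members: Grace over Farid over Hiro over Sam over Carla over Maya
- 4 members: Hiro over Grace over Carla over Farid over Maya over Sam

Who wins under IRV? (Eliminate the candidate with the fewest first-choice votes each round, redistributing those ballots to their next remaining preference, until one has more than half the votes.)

Grace

Round 1: Carla 0, Maya 4, Farid 6, Hiro 8, Sam 6, Grace 8. Carla eliminated.
Round 2: Maya 4, Farid 6, Hiro 8, Sam 6, Grace 8. Maya eliminated.
Round 3: Farid 6, Hiro 8, Sam 10, Grace 8. Farid eliminated.
Round 4: Hiro 8, Sam 10, Grace 14. Hiro eliminated.
Round 5: Sam 10, Grace 22. Grace has a majority (≥17).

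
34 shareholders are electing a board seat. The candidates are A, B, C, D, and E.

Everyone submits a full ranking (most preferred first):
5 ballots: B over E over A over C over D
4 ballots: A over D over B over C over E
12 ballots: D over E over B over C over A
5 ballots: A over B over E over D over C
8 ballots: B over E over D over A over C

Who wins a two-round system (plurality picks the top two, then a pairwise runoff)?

B

Round 1 first-place votes: A 9, B 13, C 0, D 12, E 0. B and D advance.
Runoff: B is ranked above D on 18 ballots, D above B on 16.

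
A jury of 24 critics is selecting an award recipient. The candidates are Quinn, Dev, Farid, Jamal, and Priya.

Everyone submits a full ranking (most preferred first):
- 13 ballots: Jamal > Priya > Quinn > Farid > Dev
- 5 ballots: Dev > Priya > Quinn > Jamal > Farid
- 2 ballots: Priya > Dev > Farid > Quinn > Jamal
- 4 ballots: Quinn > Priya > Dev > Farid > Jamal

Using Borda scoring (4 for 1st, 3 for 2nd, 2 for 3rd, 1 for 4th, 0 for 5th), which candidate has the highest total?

Priya

Quinn: 13×2 + 5×2 + 2×1 + 4×4 = 54
Dev: 13×0 + 5×4 + 2×3 + 4×2 = 34
Farid: 13×1 + 5×0 + 2×2 + 4×1 = 21
Jamal: 13×4 + 5×1 + 2×0 + 4×0 = 57
Priya: 13×3 + 5×3 + 2×4 + 4×3 = 74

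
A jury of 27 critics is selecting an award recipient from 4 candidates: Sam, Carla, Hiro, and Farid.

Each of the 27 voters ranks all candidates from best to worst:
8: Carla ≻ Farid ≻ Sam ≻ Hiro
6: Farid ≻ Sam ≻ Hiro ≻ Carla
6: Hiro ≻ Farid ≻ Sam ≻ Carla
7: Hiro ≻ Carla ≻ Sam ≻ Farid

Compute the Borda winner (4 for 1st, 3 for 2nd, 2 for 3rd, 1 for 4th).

Farid

Sam: 8×2 + 6×3 + 6×2 + 7×2 = 60
Carla: 8×4 + 6×1 + 6×1 + 7×3 = 65
Hiro: 8×1 + 6×2 + 6×4 + 7×4 = 72
Farid: 8×3 + 6×4 + 6×3 + 7×1 = 73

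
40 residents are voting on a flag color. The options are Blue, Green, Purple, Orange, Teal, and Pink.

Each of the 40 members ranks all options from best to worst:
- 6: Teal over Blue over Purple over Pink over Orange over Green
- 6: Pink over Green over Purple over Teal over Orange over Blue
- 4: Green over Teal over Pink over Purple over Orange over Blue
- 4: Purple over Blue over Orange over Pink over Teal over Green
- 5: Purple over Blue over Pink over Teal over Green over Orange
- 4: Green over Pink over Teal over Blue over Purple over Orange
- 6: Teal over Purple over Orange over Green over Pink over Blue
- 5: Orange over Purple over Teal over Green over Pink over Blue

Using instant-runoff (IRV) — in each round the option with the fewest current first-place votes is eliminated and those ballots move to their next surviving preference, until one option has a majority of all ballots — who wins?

Purple

Round 1: Blue 0, Green 8, Purple 9, Orange 5, Teal 12, Pink 6. Blue eliminated.
Round 2: Green 8, Purple 9, Orange 5, Teal 12, Pink 6. Orange eliminated.
Round 3: Green 8, Purple 14, Teal 12, Pink 6. Pink eliminated.
Round 4: Green 14, Purple 14, Teal 12. Teal eliminated.
Round 5: Green 14, Purple 26. Purple has a majority (≥21).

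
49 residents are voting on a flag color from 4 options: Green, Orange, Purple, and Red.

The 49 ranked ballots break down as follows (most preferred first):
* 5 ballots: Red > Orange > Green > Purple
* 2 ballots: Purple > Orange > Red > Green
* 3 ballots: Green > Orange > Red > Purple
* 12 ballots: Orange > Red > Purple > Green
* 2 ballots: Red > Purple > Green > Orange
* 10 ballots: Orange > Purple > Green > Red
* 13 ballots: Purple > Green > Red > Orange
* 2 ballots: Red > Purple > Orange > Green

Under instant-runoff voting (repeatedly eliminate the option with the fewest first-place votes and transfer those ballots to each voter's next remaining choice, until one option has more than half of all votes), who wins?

Round 1: Green 3, Orange 22, Purple 15, Red 9. Green eliminated.
Round 2: Orange 25, Purple 15, Red 9. Orange has a majority (≥25).

Orange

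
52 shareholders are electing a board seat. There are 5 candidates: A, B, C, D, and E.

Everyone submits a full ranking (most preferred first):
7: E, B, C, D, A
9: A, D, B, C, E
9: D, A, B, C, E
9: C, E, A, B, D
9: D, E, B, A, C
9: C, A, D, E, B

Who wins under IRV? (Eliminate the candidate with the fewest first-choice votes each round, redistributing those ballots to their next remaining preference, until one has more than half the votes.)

D

Round 1: A 9, B 0, C 18, D 18, E 7. B eliminated.
Round 2: A 9, C 18, D 18, E 7. E eliminated.
Round 3: A 9, C 25, D 18. A eliminated.
Round 4: C 25, D 27. D has a majority (≥27).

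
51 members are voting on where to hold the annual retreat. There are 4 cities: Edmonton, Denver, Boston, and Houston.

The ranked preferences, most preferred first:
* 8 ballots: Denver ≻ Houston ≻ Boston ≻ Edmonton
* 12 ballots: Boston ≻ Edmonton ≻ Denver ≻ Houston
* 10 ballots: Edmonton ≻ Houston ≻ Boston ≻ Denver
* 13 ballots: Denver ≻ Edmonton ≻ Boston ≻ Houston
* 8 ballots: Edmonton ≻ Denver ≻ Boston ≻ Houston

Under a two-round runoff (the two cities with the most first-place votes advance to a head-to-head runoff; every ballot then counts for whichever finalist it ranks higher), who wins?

Edmonton

Round 1 first-place votes: Edmonton 18, Denver 21, Boston 12, Houston 0. Denver and Edmonton advance.
Runoff: Denver is ranked above Edmonton on 21 ballots, Edmonton above Denver on 30.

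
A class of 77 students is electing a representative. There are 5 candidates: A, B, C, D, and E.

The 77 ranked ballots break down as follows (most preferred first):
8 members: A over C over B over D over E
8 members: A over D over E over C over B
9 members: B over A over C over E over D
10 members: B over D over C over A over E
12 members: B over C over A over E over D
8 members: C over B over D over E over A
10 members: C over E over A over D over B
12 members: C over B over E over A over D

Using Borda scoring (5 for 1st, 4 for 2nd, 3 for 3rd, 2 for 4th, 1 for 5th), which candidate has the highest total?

C

A: 8×5 + 8×5 + 9×4 + 10×2 + 12×3 + 8×1 + 10×3 + 12×2 = 234
B: 8×3 + 8×1 + 9×5 + 10×5 + 12×5 + 8×4 + 10×1 + 12×4 = 277
C: 8×4 + 8×2 + 9×3 + 10×3 + 12×4 + 8×5 + 10×5 + 12×5 = 303
D: 8×2 + 8×4 + 9×1 + 10×4 + 12×1 + 8×3 + 10×2 + 12×1 = 165
E: 8×1 + 8×3 + 9×2 + 10×1 + 12×2 + 8×2 + 10×4 + 12×3 = 176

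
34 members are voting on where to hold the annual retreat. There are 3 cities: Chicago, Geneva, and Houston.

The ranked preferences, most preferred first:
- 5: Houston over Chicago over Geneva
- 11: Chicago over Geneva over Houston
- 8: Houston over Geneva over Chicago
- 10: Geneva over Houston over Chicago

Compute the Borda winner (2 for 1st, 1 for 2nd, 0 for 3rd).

Geneva

Chicago: 5×1 + 11×2 + 8×0 + 10×0 = 27
Geneva: 5×0 + 11×1 + 8×1 + 10×2 = 39
Houston: 5×2 + 11×0 + 8×2 + 10×1 = 36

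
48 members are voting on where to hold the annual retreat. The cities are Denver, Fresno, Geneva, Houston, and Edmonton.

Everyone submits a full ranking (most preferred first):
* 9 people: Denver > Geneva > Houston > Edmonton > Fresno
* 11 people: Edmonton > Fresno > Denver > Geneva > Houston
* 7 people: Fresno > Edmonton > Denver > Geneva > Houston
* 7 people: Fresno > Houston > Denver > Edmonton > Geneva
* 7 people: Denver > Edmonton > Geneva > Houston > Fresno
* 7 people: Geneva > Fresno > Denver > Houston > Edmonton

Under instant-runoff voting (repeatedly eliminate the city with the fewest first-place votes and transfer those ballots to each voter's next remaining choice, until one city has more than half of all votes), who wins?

Round 1: Denver 16, Fresno 14, Geneva 7, Houston 0, Edmonton 11. Houston eliminated.
Round 2: Denver 16, Fresno 14, Geneva 7, Edmonton 11. Geneva eliminated.
Round 3: Denver 16, Fresno 21, Edmonton 11. Edmonton eliminated.
Round 4: Denver 16, Fresno 32. Fresno has a majority (≥25).

Fresno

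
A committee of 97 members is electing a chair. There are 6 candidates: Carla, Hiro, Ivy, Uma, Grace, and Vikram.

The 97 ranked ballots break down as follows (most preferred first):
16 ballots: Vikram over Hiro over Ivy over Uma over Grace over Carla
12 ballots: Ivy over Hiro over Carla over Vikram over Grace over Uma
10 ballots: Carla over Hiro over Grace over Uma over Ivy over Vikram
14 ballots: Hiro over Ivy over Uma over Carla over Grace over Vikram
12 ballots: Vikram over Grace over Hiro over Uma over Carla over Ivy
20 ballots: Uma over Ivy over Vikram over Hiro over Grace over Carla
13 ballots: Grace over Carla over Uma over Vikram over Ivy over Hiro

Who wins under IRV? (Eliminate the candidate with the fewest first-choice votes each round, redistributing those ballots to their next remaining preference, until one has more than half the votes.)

Round 1: Carla 10, Hiro 14, Ivy 12, Uma 20, Grace 13, Vikram 28. Carla eliminated.
Round 2: Hiro 24, Ivy 12, Uma 20, Grace 13, Vikram 28. Ivy eliminated.
Round 3: Hiro 36, Uma 20, Grace 13, Vikram 28. Grace eliminated.
Round 4: Hiro 36, Uma 33, Vikram 28. Vikram eliminated.
Round 5: Hiro 64, Uma 33. Hiro has a majority (≥49).

Hiro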